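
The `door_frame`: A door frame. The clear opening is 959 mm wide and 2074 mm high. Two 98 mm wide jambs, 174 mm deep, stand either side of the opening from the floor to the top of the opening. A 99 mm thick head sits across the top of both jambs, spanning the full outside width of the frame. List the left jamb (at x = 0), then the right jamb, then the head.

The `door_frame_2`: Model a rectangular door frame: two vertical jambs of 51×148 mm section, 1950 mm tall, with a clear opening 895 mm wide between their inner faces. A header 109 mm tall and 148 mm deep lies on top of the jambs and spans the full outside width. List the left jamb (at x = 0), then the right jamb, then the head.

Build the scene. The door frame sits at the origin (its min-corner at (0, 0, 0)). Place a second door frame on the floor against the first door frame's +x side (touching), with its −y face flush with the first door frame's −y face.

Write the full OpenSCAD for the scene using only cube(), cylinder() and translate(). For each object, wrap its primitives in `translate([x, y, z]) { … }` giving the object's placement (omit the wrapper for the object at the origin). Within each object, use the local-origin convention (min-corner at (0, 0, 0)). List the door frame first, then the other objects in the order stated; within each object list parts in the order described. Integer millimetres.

cube([98, 174, 2074]);
translate([1057, 0, 0]) cube([98, 174, 2074]);
translate([0, 0, 2074]) cube([1155, 174, 99]);
translate([1155, 0, 0]) {
  cube([51, 148, 1950]);
  translate([946, 0, 0]) cube([51, 148, 1950]);
  translate([0, 0, 1950]) cube([997, 148, 109]);
}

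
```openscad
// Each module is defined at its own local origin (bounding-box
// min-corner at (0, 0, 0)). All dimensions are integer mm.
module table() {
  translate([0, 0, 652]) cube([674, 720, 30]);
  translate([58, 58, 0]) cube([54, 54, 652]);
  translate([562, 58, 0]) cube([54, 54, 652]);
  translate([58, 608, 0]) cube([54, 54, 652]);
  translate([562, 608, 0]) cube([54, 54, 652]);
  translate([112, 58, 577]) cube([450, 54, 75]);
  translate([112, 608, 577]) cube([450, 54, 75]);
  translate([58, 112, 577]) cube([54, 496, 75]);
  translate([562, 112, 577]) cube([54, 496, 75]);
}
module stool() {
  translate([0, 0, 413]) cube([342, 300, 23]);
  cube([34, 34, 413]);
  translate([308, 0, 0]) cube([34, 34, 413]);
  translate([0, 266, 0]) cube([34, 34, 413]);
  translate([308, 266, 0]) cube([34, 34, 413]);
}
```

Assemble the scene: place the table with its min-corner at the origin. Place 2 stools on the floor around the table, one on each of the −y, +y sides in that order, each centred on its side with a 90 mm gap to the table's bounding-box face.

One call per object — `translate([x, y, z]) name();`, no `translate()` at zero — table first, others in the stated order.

table();
translate([166, -390, 0]) stool();
translate([166, 810, 0]) stool();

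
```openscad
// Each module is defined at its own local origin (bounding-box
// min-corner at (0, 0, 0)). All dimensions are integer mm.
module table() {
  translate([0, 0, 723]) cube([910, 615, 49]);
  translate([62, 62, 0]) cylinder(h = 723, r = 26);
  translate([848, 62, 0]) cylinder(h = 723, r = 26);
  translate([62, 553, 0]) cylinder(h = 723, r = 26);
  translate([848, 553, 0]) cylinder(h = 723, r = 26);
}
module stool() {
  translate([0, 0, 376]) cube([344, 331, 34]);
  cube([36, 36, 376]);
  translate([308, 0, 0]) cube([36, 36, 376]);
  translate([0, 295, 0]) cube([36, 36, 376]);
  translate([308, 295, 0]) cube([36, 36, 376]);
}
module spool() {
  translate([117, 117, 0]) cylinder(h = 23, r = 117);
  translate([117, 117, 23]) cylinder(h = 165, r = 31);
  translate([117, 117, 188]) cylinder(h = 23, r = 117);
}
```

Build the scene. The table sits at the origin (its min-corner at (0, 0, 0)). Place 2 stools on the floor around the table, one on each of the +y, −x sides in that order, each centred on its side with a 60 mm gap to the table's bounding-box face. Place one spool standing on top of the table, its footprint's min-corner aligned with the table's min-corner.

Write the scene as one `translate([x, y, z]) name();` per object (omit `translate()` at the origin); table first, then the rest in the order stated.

table();
translate([283, 675, 0]) stool();
translate([-404, 142, 0]) stool();
translate([0, 0, 772]) spool();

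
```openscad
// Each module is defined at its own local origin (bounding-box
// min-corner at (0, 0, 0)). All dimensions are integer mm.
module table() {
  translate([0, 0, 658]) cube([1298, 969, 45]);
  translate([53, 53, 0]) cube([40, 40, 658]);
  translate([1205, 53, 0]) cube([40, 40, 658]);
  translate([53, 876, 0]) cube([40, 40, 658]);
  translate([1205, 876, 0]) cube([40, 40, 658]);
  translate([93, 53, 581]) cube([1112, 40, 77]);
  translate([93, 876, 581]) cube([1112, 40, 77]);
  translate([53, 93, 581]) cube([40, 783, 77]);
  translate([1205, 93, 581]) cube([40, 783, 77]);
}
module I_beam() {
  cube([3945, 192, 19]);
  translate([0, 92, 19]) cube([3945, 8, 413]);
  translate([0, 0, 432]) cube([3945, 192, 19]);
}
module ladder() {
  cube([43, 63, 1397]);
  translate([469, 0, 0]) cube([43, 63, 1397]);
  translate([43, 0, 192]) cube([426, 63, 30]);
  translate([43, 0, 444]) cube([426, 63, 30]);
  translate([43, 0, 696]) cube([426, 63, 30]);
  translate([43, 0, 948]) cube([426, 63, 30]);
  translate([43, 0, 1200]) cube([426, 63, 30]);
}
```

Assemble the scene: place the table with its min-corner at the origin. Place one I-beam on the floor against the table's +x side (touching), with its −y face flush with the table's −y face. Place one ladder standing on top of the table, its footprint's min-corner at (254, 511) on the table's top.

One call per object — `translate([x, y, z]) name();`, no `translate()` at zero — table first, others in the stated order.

table();
translate([1298, 0, 0]) I_beam();
translate([254, 511, 703]) ladder();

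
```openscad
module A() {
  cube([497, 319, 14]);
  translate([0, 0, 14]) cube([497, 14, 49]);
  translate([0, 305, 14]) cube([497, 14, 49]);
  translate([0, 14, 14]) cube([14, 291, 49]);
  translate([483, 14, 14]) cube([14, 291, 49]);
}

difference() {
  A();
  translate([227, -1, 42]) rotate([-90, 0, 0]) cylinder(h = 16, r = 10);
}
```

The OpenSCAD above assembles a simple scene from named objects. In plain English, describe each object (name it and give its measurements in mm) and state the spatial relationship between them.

A is an open storage box with external size 497×319×63 mm and wall thickness 14 mm (the base is also 14 mm thick). The base covers the whole footprint; the four walls stand on the base, with the y-facing walls full-width and the x-facing walls fitting between their inner faces.

The open box has a circular hole of radius 10 mm through its front wall, centred at (x = 227, z = 42).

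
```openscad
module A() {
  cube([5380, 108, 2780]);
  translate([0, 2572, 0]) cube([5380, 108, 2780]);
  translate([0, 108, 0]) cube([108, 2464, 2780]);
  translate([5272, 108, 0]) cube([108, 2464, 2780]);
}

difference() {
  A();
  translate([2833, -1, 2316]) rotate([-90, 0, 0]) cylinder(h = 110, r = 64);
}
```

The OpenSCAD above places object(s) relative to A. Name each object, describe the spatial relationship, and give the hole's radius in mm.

The subtracted cylinder has r = 64 mm.

A is a house frame. The house frame has a circular hole through its front wall. The hole's radius is 64 mm.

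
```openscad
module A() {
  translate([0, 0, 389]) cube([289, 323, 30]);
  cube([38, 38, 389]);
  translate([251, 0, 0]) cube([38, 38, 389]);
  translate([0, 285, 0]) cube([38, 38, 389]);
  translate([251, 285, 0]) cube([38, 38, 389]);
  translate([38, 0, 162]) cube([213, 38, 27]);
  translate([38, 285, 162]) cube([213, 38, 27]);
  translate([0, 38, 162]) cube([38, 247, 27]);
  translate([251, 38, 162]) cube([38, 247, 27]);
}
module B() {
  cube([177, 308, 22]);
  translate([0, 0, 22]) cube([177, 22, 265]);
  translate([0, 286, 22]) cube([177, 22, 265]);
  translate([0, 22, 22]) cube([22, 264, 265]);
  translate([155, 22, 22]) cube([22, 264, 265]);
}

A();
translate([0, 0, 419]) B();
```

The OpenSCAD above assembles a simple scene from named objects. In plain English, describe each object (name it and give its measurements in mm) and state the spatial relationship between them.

A is a simple wooden stool: a rectangular seat 289 mm (x) by 323 mm (y), 30 mm thick, top face at z = 419 mm, on four square legs, each 38×38 mm in cross-section. The legs rest on z = 0, each flush with a corner of the seat. Four stretchers, 38 mm wide and 27 mm tall, connect adjacent legs with their undersides at z = 162 mm, each running between the inner faces of the legs it joins and aligned with the legs' outer faces on the other axis.

B is an open storage box with external size 177×308×287 mm and wall thickness 22 mm (the base is also 22 mm thick). The base covers the whole footprint; the four walls stand on the base, with the y-facing walls full-width and the x-facing walls fitting between their inner faces.

The open box is on top of the stool.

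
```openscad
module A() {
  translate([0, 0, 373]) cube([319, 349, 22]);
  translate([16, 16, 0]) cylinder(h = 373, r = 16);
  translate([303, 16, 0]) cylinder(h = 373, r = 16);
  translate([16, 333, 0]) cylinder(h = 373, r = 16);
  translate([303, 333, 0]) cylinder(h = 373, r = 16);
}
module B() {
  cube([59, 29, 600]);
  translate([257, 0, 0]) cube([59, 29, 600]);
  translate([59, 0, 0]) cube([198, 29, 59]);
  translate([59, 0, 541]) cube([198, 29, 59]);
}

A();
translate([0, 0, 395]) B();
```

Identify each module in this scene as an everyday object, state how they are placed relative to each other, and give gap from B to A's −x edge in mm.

A is a stool. B is a picture frame. The picture frame is on top of the stool. The gap from the picture frame to the stool's −x edge is 0 mm.

The picture frame's min-x is at 0; the stool's min-x is 0; gap = 0 mm.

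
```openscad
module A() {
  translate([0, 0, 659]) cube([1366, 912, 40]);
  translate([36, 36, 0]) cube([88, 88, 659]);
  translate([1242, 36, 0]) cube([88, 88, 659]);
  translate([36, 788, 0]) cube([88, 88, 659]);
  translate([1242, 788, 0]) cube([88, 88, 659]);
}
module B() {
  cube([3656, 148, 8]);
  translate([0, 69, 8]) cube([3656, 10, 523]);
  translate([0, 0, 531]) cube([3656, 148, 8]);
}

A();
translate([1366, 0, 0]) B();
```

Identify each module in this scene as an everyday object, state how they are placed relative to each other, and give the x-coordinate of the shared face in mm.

A is a table. B is an I-beam. The I-beam is against the table's +x side, with their −y faces flush. The x-coordinate of the shared face is 1366 mm.

The table's +x face and the I-beam's −x face are both at x = 1366 mm.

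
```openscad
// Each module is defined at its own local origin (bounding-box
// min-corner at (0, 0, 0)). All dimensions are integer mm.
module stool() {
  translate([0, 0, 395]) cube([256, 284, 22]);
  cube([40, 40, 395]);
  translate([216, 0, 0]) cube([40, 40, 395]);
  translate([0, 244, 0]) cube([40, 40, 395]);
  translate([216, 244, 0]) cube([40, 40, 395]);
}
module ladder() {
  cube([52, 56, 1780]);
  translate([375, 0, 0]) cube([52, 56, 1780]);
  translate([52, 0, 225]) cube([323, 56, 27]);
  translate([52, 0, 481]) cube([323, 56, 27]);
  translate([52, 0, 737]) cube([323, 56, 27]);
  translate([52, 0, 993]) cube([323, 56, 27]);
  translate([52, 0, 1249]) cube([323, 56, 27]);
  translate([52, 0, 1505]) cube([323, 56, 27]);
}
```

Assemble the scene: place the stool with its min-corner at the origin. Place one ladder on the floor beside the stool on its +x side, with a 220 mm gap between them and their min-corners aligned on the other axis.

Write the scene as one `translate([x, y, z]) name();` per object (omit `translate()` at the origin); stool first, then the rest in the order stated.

stool();
translate([476, 0, 0]) ladder();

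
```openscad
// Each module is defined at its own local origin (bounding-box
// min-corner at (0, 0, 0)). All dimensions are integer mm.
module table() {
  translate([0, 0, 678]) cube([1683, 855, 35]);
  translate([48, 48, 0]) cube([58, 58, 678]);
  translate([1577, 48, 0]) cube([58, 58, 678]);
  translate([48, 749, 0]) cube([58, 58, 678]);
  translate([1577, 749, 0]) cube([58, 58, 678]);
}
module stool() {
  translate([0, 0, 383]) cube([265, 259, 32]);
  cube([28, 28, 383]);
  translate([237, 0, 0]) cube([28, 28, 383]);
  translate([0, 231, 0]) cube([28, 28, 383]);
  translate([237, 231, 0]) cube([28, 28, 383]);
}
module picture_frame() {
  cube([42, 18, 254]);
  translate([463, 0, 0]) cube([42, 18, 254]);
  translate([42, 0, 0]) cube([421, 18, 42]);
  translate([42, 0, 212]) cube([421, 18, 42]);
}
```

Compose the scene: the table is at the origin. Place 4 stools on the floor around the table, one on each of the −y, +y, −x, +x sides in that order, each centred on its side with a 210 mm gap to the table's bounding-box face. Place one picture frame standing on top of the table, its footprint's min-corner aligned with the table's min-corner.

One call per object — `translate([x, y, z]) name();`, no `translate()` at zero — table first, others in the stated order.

table();
translate([709, -469, 0]) stool();
translate([709, 1065, 0]) stool();
translate([-475, 298, 0]) stool();
translate([1893, 298, 0]) stool();
translate([0, 0, 713]) picture_frame();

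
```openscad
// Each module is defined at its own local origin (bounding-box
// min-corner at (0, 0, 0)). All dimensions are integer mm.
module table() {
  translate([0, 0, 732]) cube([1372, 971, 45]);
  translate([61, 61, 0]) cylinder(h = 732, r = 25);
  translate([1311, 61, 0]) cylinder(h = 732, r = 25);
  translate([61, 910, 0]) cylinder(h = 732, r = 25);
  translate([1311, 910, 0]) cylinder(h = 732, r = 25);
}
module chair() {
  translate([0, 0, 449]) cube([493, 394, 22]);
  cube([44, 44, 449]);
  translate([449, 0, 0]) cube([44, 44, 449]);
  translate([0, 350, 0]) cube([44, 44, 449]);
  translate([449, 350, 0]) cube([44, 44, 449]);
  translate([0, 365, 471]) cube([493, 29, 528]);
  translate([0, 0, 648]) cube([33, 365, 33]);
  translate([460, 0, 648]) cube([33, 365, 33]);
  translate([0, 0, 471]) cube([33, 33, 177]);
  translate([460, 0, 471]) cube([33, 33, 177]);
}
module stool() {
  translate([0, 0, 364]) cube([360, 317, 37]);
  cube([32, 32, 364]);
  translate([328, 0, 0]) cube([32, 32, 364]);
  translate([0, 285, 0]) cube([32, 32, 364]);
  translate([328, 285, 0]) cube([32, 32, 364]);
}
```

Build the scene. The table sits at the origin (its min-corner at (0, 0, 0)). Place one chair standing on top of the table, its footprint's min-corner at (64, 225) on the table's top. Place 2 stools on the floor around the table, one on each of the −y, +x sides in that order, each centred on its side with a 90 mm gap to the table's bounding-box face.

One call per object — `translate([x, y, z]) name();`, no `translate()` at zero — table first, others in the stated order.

table();
translate([64, 225, 777]) chair();
translate([506, -407, 0]) stool();
translate([1462, 327, 0]) stool();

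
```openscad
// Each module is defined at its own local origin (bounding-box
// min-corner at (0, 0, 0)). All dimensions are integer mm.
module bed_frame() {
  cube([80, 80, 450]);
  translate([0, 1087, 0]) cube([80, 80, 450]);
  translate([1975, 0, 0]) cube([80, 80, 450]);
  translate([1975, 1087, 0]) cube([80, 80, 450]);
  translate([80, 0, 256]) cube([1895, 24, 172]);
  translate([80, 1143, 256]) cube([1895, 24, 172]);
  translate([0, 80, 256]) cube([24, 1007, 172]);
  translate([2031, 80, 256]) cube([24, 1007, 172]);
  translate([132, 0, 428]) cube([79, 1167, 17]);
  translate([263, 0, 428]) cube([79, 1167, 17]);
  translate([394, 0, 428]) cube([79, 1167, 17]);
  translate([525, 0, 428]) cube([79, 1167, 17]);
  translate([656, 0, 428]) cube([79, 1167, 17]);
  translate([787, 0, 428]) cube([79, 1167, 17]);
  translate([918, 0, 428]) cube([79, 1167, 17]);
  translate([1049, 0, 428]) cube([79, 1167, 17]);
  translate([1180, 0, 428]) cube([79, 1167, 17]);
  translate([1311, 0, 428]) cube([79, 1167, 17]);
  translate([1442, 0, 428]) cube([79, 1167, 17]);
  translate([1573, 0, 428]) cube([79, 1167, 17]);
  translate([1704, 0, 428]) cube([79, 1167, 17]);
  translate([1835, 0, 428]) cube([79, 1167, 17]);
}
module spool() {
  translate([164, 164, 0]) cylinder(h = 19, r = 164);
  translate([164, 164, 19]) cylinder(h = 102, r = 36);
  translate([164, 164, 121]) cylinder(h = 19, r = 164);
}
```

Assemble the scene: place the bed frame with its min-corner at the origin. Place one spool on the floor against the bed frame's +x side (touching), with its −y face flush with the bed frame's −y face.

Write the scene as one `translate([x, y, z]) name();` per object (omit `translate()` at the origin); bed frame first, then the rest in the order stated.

bed_frame();
translate([2055, 0, 0]) spool();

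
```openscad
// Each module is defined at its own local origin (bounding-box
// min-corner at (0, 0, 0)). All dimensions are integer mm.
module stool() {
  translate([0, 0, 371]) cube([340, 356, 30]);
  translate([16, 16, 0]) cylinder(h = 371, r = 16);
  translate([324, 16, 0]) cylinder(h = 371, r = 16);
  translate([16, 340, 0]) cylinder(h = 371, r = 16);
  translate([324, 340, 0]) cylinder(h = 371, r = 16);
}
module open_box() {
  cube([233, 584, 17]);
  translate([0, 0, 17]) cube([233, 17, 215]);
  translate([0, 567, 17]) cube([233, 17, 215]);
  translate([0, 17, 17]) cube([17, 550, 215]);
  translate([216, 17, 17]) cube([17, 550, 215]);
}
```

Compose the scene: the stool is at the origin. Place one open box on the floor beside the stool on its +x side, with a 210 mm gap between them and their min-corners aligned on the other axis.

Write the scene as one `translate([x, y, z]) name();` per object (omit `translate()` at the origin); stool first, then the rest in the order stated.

stool();
translate([550, 0, 0]) open_box();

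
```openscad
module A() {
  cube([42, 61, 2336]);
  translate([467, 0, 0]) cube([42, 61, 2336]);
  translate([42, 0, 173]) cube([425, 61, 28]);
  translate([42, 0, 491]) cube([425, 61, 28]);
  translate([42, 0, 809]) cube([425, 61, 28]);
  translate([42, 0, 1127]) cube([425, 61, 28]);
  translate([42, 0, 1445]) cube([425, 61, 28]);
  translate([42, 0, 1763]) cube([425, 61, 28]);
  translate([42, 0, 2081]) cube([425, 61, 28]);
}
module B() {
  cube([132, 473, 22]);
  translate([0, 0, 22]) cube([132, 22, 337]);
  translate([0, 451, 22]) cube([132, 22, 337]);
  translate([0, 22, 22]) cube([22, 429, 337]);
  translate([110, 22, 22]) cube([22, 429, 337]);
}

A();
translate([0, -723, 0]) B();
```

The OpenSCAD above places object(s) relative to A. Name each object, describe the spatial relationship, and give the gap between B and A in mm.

A is a ladder. B is an open box. The open box is on the floor beside the ladder on its −y side. The gap between the open box and the ladder is 250 mm.

The open box's nearest face is 250 mm from the ladder's −y face.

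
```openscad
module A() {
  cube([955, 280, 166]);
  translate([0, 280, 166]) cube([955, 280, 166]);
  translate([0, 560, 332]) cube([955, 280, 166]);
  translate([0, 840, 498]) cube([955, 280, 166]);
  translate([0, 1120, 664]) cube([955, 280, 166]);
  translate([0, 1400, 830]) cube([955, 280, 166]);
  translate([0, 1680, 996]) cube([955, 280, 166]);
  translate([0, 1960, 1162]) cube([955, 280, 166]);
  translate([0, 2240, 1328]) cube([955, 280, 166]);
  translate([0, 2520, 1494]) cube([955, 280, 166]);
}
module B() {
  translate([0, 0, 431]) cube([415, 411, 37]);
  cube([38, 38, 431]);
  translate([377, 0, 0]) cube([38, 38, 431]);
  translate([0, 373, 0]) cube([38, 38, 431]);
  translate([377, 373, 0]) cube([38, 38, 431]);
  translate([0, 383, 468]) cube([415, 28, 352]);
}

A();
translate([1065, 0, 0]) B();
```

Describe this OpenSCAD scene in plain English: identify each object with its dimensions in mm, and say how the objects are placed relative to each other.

A is a run of 10 identical solid stair steps. Each tread is 955×280 mm and each step block is 166 mm high. Step 1 rests on the floor; step k is offset from step 1 by (k−1)×280 mm in y and (k−1)×166 mm in z.

B is a chair. The seat is a 415×411×37 mm slab with its top at z = 468 mm, on four 38×38 mm corner legs (flush with the seat edges, standing on z = 0). A flat backrest 28 mm thick, 352 mm tall, spans the full seat width and rises from the seat top along its +y edge, rear face flush with the rear of the seat.

The chair is on the floor beside the staircase on its +x side.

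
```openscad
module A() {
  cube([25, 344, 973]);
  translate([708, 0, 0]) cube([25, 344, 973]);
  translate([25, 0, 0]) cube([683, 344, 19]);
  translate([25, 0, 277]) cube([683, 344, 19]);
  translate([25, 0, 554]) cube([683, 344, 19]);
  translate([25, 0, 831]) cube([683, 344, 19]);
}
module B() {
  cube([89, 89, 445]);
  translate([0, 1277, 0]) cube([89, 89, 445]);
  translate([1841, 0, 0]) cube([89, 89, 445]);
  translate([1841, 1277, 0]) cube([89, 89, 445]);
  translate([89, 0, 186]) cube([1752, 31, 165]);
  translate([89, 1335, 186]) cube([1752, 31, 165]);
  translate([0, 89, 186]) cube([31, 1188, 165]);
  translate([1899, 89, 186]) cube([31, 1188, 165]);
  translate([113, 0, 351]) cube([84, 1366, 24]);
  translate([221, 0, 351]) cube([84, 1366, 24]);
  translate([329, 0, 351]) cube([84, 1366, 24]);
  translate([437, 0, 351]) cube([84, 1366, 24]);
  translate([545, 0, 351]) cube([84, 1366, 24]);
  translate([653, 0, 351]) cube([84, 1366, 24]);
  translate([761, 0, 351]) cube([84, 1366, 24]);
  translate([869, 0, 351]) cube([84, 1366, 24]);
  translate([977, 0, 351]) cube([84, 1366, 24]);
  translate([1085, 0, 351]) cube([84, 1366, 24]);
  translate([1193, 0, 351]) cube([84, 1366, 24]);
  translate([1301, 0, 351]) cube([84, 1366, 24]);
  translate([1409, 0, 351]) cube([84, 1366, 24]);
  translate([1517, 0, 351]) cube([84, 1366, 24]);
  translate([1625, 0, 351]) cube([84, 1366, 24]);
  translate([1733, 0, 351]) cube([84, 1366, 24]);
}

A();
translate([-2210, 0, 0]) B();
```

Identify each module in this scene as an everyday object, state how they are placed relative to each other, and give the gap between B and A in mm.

A is a bookshelf. B is a bed frame. The bed frame is on the floor beside the bookshelf on its −x side. The gap between the bed frame and the bookshelf is 280 mm.

The bed frame's nearest face is 280 mm from the bookshelf's −x face.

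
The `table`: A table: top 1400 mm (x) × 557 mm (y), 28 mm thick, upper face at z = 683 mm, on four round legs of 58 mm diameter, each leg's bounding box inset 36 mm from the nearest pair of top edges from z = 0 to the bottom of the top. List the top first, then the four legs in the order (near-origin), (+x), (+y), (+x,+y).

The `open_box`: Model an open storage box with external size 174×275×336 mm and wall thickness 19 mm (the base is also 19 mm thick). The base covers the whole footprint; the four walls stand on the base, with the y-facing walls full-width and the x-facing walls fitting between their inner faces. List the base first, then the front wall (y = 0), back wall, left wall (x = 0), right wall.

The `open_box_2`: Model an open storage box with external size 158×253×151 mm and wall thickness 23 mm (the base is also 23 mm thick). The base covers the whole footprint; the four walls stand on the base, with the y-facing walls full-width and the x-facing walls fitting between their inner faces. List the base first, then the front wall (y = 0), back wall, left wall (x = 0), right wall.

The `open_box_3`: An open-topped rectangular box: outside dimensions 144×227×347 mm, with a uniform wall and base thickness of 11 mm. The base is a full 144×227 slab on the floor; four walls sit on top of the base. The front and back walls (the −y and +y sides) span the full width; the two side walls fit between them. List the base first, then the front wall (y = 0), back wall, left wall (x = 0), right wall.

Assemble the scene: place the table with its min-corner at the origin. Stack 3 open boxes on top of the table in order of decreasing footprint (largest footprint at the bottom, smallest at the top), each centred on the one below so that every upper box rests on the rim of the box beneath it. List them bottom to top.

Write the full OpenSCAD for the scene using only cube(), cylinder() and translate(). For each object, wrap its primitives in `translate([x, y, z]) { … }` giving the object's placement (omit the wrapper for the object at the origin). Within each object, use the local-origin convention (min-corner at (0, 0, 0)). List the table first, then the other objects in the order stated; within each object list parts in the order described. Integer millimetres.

translate([0, 0, 655]) cube([1400, 557, 28]);
translate([65, 65, 0]) cylinder(h = 655, r = 29);
translate([1335, 65, 0]) cylinder(h = 655, r = 29);
translate([65, 492, 0]) cylinder(h = 655, r = 29);
translate([1335, 492, 0]) cylinder(h = 655, r = 29);
translate([613, 141, 683]) {
  cube([174, 275, 19]);
  translate([0, 0, 19]) cube([174, 19, 317]);
  translate([0, 256, 19]) cube([174, 19, 317]);
  translate([0, 19, 19]) cube([19, 237, 317]);
  translate([155, 19, 19]) cube([19, 237, 317]);
}
translate([621, 152, 1019]) {
  cube([158, 253, 23]);
  translate([0, 0, 23]) cube([158, 23, 128]);
  translate([0, 230, 23]) cube([158, 23, 128]);
  translate([0, 23, 23]) cube([23, 207, 128]);
  translate([135, 23, 23]) cube([23, 207, 128]);
}
translate([628, 165, 1170]) {
  cube([144, 227, 11]);
  translate([0, 0, 11]) cube([144, 11, 336]);
  translate([0, 216, 11]) cube([144, 11, 336]);
  translate([0, 11, 11]) cube([11, 205, 336]);
  translate([133, 11, 11]) cube([11, 205, 336]);
}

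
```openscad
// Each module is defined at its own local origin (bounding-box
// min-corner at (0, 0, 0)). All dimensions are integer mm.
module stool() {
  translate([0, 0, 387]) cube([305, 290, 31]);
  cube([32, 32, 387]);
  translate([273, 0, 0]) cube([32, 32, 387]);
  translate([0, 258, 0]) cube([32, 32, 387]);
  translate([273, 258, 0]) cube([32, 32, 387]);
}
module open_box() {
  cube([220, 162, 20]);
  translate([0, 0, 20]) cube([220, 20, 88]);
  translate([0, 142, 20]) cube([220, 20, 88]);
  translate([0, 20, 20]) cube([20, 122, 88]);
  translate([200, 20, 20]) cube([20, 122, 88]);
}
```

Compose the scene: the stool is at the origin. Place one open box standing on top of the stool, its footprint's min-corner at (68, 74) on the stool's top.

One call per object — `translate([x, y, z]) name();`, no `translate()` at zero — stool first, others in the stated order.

stool();
translate([68, 74, 418]) open_box();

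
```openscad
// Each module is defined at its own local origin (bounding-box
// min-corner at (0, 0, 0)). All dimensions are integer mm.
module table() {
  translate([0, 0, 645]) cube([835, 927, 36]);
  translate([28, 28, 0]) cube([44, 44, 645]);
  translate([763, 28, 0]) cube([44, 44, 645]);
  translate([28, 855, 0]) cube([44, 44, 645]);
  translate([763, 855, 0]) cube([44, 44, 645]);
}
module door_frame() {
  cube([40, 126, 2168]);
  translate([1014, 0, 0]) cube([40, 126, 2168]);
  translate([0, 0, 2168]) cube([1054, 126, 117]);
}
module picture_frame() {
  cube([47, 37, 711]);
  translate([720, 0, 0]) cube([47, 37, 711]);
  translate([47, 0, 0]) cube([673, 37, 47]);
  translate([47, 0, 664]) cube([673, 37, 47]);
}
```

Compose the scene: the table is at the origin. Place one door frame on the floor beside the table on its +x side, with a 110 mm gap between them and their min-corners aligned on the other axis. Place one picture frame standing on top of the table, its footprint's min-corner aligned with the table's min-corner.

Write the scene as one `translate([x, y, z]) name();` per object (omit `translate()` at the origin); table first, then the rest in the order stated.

table();
translate([945, 0, 0]) door_frame();
translate([0, 0, 681]) picture_frame();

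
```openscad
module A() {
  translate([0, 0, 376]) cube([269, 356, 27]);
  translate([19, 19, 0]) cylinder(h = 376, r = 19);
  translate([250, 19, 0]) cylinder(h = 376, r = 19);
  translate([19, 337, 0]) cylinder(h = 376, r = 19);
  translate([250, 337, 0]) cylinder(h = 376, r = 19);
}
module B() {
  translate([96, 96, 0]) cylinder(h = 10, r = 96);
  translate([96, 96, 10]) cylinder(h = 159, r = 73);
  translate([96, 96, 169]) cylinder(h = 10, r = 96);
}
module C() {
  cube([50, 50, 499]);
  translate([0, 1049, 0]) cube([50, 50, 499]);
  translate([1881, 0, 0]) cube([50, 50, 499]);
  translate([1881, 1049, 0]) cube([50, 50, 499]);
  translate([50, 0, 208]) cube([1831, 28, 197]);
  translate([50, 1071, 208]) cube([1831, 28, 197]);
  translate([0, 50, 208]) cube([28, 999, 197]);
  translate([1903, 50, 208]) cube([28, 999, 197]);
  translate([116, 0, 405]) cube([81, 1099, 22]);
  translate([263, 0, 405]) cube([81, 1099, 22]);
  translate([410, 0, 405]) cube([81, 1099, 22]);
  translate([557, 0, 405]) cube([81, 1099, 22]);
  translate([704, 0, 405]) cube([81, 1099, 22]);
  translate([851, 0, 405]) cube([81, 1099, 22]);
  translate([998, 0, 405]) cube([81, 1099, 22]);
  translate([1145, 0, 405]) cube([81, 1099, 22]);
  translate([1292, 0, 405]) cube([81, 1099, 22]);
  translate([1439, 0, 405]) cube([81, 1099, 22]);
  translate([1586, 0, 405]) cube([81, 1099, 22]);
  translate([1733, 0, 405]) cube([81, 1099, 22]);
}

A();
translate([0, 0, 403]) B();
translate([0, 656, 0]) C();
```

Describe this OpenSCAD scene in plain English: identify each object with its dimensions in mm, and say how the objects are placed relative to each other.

A is a simple wooden stool: a rectangular seat 269 mm (x) by 356 mm (y), 27 mm thick, top face at z = 403 mm, on four round legs, each 38 mm in diameter. The legs rest on z = 0, each leg's axis is inset half a diameter from the nearest pair of seat edges (so the leg's bounding box is flush with the corner).

B is a spool: two coaxial disc flanges of radius 96 mm and thickness 10 mm, joined by a core cylinder of radius 73 mm and height 159 mm. The lower flange rests on z = 0 and the three cylinders share a vertical axis.

C is a bed frame 1931 mm long (x) by 1099 mm wide (y). Four 50×50 mm corner posts, 499 mm tall, at the corners of the footprint. Four rails of 28 mm thickness and 197 mm height run between adjacent posts with their undersides at z = 208 mm, their outer faces flush with the outside of the frame (the two x-running rails run between the posts' inner faces; the two y-running rails run between the posts' inner faces). 12 slats, each 81 mm wide (x) and 22 mm thick, lie across the top of the two x-running rails, running the full 1099 mm width of the frame in y; the slats are evenly spaced along x between the inner faces of the end posts with equal gaps (rounded down to the nearest mm) at the −x end and between each pair — any rounding remainder accumulates at the +x end.

The spool is on top of the stool. The bed frame is on the floor beside the stool on its +y side.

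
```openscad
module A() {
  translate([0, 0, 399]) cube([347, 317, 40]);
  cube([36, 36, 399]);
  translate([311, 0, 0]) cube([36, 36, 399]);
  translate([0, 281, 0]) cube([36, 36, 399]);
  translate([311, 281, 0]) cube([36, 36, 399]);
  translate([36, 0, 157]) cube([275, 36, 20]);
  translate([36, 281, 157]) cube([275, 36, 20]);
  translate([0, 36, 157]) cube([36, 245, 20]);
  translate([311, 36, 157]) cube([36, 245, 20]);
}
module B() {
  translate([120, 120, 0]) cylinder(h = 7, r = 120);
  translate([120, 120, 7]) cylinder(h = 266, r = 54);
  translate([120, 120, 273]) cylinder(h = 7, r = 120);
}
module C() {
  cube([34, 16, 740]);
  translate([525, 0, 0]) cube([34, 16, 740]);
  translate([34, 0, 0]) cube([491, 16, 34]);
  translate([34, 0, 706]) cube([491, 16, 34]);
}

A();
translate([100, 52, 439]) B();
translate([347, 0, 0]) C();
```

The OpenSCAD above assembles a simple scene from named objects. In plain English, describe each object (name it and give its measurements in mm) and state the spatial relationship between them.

A is a four-legged stool. The seat is 347×317 mm, 40 mm thick, top at z = 439 mm. It stands on four square legs, each 36×36 mm in cross-section, from z = 0 to the seat underside, each flush with a corner of the seat. Four stretchers, 36 mm wide and 20 mm tall, connect adjacent legs with their undersides at z = 157 mm, each running between the inner faces of the legs it joins and aligned with the legs' outer faces on the other axis.

B is a spool: two coaxial disc flanges of radius 120 mm and thickness 7 mm, joined by a core cylinder of radius 54 mm and height 266 mm. The lower flange rests on z = 0 and the three cylinders share a vertical axis.

C is a picture frame with a 491×672 mm rectangular opening (x by z) and a uniform 34 mm border on every side. Frame depth is 16 mm along y. It is built from two vertical stiles running the full outside height and two horizontal rails spanning the gap between the stiles.

The spool is on top of the stool. The picture frame is against the stool's +x side, with their −y faces flush.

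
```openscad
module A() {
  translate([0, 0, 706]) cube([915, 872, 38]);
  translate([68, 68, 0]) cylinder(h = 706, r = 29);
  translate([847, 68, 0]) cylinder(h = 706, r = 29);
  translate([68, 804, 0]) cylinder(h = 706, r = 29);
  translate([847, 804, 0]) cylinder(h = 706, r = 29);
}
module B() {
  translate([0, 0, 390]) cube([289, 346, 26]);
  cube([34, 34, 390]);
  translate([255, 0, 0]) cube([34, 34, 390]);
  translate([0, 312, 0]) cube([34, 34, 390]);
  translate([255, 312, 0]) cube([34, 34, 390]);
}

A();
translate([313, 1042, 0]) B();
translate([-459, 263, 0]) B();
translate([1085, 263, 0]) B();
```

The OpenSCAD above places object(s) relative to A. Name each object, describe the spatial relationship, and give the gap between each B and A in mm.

A is a table. B is a stool. Three stools sit around the table at the +y, −x, +x sides. The gap between each stool and the table is 170 mm.

Each stool's nearest face is 170 mm from the table's bounding box.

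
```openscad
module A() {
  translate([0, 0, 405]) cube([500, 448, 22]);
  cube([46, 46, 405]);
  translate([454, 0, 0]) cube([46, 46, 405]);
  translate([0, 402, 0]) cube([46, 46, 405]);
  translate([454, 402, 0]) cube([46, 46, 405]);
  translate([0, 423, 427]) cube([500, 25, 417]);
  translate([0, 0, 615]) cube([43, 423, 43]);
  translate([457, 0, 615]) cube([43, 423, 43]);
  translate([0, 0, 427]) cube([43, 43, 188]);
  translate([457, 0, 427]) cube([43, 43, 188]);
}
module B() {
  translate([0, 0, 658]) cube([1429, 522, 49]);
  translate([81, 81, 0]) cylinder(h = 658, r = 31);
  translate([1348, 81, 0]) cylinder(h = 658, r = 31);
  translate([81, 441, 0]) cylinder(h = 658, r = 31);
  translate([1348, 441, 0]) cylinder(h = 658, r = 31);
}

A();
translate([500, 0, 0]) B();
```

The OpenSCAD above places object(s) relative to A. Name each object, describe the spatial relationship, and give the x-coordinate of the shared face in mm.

A is a chair. B is a table. The table is against the chair's +x side, with their −y faces flush. The x-coordinate of the shared face is 500 mm.

The chair's +x face and the table's −x face are both at x = 500 mm.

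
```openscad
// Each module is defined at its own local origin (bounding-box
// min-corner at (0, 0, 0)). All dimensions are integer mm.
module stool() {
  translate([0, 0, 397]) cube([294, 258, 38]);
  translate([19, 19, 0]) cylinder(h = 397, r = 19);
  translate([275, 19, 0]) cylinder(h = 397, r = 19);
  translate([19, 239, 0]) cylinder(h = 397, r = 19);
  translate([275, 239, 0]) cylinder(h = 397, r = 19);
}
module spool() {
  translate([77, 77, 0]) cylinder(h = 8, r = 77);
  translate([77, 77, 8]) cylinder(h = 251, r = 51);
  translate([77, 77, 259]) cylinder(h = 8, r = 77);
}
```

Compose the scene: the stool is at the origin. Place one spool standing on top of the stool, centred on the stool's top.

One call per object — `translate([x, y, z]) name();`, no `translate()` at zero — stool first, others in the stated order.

stool();
translate([70, 52, 435]) spool();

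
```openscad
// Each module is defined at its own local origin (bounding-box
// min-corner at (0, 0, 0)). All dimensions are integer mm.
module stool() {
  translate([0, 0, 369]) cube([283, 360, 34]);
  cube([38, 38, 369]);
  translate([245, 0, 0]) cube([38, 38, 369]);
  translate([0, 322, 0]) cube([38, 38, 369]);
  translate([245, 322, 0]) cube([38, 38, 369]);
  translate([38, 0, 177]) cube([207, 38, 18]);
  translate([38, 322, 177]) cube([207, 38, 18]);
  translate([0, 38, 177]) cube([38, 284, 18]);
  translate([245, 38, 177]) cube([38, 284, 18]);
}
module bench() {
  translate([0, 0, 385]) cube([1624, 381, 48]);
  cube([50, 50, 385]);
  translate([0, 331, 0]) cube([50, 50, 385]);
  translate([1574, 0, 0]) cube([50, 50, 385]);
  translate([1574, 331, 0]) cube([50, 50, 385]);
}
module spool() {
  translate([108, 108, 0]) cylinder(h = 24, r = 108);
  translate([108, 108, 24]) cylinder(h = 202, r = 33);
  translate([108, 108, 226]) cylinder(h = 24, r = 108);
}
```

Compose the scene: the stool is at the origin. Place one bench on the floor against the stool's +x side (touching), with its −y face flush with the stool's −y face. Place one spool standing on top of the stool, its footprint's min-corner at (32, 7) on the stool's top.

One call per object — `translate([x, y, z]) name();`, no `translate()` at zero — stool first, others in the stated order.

stool();
translate([283, 0, 0]) bench();
translate([32, 7, 403]) spool();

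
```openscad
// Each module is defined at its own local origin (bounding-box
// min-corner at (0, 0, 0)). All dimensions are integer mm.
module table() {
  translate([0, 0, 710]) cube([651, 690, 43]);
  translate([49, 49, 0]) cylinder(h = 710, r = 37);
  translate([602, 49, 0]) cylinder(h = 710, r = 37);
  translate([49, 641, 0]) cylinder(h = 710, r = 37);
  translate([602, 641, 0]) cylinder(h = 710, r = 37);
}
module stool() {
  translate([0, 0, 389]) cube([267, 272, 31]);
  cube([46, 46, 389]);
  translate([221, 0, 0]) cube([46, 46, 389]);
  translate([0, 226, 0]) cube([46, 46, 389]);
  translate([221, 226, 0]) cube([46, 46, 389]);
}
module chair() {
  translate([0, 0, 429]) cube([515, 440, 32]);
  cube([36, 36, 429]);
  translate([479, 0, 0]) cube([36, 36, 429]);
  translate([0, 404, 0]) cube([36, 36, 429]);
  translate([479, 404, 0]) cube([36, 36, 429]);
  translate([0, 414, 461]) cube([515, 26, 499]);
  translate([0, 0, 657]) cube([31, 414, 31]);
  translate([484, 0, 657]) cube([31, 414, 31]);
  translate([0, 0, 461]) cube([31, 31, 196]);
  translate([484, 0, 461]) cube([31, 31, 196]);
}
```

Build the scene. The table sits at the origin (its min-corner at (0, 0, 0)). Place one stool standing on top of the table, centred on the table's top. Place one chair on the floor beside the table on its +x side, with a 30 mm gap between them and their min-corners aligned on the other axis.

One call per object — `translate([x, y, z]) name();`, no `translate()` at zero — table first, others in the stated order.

table();
translate([192, 209, 753]) stool();
translate([681, 0, 0]) chair();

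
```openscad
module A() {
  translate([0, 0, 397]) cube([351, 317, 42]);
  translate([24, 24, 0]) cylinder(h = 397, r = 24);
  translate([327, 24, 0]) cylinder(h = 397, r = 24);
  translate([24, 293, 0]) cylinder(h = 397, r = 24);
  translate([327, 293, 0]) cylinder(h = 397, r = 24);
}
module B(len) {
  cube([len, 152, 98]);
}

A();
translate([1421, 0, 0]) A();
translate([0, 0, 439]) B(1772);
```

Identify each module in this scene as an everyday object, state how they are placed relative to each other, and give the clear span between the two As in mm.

A is a stool. B is a beam. A beam spans the tops of two stools. The clear span between the two stools is 1070 mm.

Second stool starts at x = 1421; first ends at x = 351; clear span = 1421 − 351 = 1070 mm.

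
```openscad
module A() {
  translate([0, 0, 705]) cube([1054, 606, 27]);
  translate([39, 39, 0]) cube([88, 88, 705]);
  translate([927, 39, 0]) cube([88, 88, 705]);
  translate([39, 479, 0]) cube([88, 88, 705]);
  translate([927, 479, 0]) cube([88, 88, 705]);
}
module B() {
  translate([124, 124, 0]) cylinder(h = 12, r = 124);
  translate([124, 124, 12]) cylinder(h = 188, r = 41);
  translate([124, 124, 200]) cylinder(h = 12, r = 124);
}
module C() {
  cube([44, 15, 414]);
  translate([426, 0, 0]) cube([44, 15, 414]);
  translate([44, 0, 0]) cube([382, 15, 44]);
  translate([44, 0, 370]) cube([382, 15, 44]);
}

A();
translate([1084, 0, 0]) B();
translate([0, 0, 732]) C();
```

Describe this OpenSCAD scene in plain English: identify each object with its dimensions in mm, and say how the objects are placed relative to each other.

A is a table with a 1054×606 mm rectangular top, 27 mm thick, top surface at z = 732 mm, supported by four 88×88 mm square legs, each inset 39 mm from the nearest pair of top edges, running from the floor.

B is a spool: two coaxial disc flanges of radius 124 mm and thickness 12 mm, joined by a core cylinder of radius 41 mm and height 188 mm. The lower flange rests on z = 0 and the three cylinders share a vertical axis.

C is a picture frame with a 382×326 mm rectangular opening (x by z) and a uniform 44 mm border on every side. Frame depth is 15 mm along y. It is built from two vertical stiles running the full outside height and two horizontal rails spanning the gap between the stiles.

The spool is on the floor beside the table on its +x side. The picture frame is on top of the table.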